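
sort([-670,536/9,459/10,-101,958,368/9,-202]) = [-670,-202,-101,368/9,459/10,536/9,958]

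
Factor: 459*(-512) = -1*2^9*3^3*17^1 = -235008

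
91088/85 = 1071 + 53/85 ≈ 1071.62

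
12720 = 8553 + 4167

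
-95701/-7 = 13671 + 4/7≈13671.57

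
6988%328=100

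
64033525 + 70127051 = 134160576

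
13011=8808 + 4203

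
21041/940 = 22 + 361/940 ≈ 22.38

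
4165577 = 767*5431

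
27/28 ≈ 0.964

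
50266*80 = 4021280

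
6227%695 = 667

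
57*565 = 32205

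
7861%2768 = 2325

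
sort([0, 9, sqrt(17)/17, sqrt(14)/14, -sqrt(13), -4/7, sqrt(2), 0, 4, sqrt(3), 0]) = [-sqrt(13), -4/7, 0, 0, 0, sqrt(17)/17, sqrt(14)/14, sqrt(2), sqrt(3), 4, 9]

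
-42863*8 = -342904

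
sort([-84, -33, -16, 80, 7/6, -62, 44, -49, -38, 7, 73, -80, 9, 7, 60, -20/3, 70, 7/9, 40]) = [-84, -80, -62, -49, -38, -33, -16, -20/3, 7/9, 7/6, 7, 7, 9, 40, 44, 60, 70, 73, 80]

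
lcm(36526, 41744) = 292208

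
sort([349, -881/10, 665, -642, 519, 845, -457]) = [-642, -457, -881/10, 349, 519, 665, 845]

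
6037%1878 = 403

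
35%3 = 2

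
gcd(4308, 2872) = 1436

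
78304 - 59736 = 18568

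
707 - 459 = 248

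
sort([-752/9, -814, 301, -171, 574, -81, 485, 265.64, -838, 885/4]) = [-838, -814, -171, -752/9, -81, 885/4, 265.64, 301, 485, 574]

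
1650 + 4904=6554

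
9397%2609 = 1570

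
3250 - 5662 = -2412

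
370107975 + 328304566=698412541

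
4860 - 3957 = 903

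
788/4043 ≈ 0.195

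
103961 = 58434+45527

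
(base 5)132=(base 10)42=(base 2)101010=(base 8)52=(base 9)46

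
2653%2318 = 335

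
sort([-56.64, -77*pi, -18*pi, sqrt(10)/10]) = [-77*pi, -56.64, -18*pi, sqrt(10)/10]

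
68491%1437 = 952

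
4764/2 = 2382 = 2382.00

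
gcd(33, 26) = 1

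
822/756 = 1 + 11/126 ≈ 1.09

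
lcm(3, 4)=12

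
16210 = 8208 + 8002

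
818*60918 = 49830924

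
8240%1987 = 292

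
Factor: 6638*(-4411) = -1*2^1*11^1*401^1*3319^1 = -29280218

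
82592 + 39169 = 121761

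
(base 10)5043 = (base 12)2b03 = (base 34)4cb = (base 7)20463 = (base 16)13b3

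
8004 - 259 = 7745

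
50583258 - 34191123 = 16392135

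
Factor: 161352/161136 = 2^(-1)*3^2*83^1*373^(-1) = 747/746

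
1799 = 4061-2262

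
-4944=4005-8949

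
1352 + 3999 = 5351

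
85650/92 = 42825/46 ≈ 930.98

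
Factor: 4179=3^1*7^1*199^1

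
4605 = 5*921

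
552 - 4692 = -4140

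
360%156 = 48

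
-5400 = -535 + -4865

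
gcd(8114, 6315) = 1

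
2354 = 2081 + 273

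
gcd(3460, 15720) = 20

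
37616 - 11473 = 26143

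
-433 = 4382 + -4815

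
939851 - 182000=757851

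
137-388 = -251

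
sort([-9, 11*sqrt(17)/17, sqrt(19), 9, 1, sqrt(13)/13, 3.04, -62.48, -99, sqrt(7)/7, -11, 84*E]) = [-99, -62.48, -11, -9, sqrt(13)/13, sqrt(7)/7, 1, 11*sqrt(17)/17, 3.04, sqrt(19), 9, 84*E]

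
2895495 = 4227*685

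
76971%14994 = 2001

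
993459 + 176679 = 1170138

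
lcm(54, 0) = 0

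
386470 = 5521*70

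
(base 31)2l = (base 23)3e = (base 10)83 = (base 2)1010011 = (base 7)146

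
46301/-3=-15433 - 2/3 ≈ -15433.67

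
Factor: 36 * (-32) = -1 * 2^7 * 3^2 = -1152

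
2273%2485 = 2273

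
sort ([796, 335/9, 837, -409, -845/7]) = [-409, -845/7, 335/9, 796, 837]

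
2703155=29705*91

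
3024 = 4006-982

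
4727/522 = 163/18≈9.06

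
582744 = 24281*24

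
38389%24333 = 14056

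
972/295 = 3 + 87/295 ≈ 3.29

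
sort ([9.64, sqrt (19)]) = [sqrt (19), 9.64]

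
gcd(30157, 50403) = 53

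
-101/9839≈-0.0103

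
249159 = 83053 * 3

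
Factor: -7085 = -1*5^1*13^1*109^1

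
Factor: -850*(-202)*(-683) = -1*2^2*5^2*17^1*101^1*683^1 = -117271100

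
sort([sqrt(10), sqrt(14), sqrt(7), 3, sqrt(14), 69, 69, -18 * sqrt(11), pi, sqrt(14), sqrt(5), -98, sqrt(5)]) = [-98, -18 * sqrt(11), sqrt(5), sqrt(5), sqrt(7), 3, pi, sqrt(10), sqrt(14), sqrt(14), sqrt(14), 69, 69]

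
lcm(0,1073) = 0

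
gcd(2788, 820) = 164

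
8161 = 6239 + 1922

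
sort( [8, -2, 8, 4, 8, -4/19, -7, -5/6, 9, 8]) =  [-7, -2, -5/6, -4/19, 4, 8, 8, 8, 8, 9]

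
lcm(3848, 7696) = 7696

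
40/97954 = 20/48977 ≈ 0.000408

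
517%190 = 137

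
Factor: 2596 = 2^2*11^1*59^1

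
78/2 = 39 = 39.00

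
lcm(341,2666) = 29326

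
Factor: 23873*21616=2^4*7^1*193^1*23873^1=516038768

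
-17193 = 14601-31794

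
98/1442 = 7/103 ≈ 0.0680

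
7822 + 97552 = 105374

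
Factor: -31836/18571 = -1 * 2^2 * 3^1 * 7^(-1) = -12/7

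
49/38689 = 7/5527 ≈ 0.00127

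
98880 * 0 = 0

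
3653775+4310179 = 7963954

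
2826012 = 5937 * 476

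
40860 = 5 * 8172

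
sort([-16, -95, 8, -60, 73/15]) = [-95, -60, -16, 73/15, 8]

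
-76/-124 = 19/31 ≈ 0.613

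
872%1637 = 872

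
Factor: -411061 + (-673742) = -1*3^1*29^1*37^1*337^1 = -1084803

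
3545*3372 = 11953740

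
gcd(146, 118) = 2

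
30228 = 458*66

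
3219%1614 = 1605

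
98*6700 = 656600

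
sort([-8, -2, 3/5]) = [-8, -2, 3/5]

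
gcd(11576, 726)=2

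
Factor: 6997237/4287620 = 2^(-2) * 5^(-1) * 13^1 * 214381^(-1) * 538249^1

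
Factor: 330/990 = 3^(-1) = 1/3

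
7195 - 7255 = -60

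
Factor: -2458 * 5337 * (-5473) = 2^1 * 3^2 * 13^1 * 421^1 * 593^1 * 1229^1 = 71796707658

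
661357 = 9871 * 67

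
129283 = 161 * 803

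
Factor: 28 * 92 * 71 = 2^4 * 7^1 * 23^1 * 71^1 = 182896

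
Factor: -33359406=-1*2^1*3^1*17^1*251^1*1303^1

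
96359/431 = 223 + 246/431 ≈ 223.57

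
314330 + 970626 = 1284956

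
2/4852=1/2426 ≈ 0.000412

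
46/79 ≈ 0.582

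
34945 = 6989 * 5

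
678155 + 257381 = 935536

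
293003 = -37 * (-7919)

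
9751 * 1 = 9751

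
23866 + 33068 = 56934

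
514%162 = 28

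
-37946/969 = -39 - 155/969≈-39.16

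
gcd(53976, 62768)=8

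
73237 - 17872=55365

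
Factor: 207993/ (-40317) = -1 * 19^1 * 41^1 * 151^ (-1) = -779/151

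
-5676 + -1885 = -7561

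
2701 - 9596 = -6895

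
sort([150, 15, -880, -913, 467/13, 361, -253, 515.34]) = [-913, -880, -253, 15, 467/13, 150, 361, 515.34]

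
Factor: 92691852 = 2^2 * 3^1 * 11^1 * 702211^1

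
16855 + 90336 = 107191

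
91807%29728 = 2623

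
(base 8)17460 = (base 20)jj4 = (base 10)7984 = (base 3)101221201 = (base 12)4754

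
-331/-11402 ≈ 0.0290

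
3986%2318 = 1668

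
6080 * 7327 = 44548160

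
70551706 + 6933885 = 77485591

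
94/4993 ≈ 0.0188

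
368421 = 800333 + -431912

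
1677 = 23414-21737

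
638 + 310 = 948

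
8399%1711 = 1555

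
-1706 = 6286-7992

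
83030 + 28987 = 112017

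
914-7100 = -6186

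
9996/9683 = 1+313/9683 ≈ 1.03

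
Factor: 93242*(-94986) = -1*2^2*3^3*23^1*1759^1*2027^1 = -8856684612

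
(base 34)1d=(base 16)2f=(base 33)1e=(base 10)47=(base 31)1g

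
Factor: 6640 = 2^4*5^1*83^1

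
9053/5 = 1810+3/5 = 1810.60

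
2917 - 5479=-2562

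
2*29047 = 58094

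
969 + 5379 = 6348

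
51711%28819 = 22892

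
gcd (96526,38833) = 1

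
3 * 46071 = 138213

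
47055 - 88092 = -41037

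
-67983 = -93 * 731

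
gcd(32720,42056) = 8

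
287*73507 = 21096509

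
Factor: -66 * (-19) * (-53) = -1 * 2^1 * 3^1 * 11^1 * 19^1 * 53^1 = -66462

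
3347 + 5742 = 9089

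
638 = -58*(-11)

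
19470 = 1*19470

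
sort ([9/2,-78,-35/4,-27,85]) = [-78,-27,-35/4,9/2,85]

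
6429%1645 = 1494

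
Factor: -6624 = -1 * 2^5 * 3^2 * 23^1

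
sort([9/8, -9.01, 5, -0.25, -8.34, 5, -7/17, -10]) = [-10, -9.01, -8.34, -7/17, -0.25, 9/8, 5, 5]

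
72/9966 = 12/1661 ≈ 0.00722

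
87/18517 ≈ 0.00470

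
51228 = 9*5692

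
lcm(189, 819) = 2457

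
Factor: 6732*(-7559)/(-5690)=2^1*3^2*5^(-1)*11^1*17^1*569^(-1)*7559^1=25443594/2845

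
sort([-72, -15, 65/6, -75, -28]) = [-75, -72, -28, -15, 65/6]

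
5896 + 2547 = 8443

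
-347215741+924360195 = 577144454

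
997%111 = 109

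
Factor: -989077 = -1 * 17^1 * 73^1 * 797^1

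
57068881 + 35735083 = 92803964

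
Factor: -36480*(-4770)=2^8*3^3*5^2*19^1*53^1=174009600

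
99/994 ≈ 0.0996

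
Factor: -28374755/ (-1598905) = 7^ (-1) * 11^ (-1) * 23^1 * 137^1 * 1801^1 * 4153^ (-1) = 5674951/319781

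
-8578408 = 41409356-49987764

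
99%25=24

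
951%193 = 179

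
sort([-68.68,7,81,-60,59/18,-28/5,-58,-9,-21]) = [-68.68,-60,-58,-21,-9,-28/5,59/18,7,81]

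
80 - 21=59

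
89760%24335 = 16755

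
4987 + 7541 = 12528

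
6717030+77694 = 6794724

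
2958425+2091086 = 5049511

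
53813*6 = 322878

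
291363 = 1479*197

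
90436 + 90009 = 180445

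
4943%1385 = 788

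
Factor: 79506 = 2^1*3^2*7^1*631^1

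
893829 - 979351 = -85522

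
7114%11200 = 7114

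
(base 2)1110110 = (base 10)118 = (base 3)11101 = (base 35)3d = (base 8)166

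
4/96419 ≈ 0.0000415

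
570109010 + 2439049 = 572548059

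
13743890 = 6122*2245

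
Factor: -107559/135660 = -1 * 2^(-2) * 3^1 * 5^(-1) * 7^(-1) * 37^1 = -111/140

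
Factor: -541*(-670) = 2^1*5^1*67^1*541^1 = 362470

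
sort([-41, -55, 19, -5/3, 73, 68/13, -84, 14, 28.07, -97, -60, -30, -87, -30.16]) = [-97, -87, -84, -60, -55, -41, -30.16, -30, -5/3, 68/13, 14, 19, 28.07, 73]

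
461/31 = 14 + 27/31 ≈ 14.87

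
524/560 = 131/140 ≈ 0.936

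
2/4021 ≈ 0.000497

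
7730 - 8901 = -1171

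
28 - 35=-7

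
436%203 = 30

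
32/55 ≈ 0.582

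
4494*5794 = 26038236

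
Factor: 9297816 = 2^3*3^1*11^1*41^1*859^1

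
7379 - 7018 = 361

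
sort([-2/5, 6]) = [-2/5, 6]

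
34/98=17/49 ≈ 0.347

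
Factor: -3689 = -1*7^1*17^1*31^1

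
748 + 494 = 1242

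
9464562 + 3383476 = 12848038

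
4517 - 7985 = -3468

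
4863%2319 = 225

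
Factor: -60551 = -1 * 151^1 * 401^1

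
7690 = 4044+3646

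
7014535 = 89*78815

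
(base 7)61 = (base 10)43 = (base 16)2b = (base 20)23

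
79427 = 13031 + 66396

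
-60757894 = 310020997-370778891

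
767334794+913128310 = 1680463104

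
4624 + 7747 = 12371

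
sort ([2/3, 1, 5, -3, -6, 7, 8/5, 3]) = [-6, -3, 2/3, 1, 8/5, 3, 5, 7]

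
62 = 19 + 43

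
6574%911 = 197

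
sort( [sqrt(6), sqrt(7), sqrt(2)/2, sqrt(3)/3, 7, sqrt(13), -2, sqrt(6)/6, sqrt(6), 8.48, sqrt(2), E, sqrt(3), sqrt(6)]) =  [-2, sqrt(6)/6, sqrt(3)/3, sqrt(2)/2, sqrt(2), sqrt(3), sqrt(6), sqrt(6), sqrt(6), sqrt(7), E, sqrt(13), 7, 8.48]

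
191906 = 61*3146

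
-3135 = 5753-8888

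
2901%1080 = 741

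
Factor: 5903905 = 5^1 * 7^1 * 37^1 * 47^1 * 97^1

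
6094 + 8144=14238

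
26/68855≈0.000378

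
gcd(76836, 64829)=1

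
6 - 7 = -1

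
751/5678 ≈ 0.132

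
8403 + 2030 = 10433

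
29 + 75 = 104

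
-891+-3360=-4251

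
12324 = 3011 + 9313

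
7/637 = 1/91 ≈ 0.0110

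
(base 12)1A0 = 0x108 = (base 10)264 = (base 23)BB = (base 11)220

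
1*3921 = 3921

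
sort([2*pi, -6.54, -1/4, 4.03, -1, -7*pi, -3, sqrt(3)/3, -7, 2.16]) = [-7*pi, -7, -6.54, -3, -1, -1/4, sqrt(3)/3, 2.16, 4.03, 2*pi]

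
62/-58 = -1-2/29 ≈ -1.07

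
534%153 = 75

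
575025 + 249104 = 824129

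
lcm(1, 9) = 9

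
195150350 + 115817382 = 310967732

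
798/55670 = 21/1465 ≈ 0.0143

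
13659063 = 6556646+7102417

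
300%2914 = 300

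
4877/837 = 5+692/837 ≈ 5.83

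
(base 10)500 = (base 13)2c6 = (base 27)ie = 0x1f4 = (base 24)kk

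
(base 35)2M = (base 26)3E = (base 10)92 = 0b1011100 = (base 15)62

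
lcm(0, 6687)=0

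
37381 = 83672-46291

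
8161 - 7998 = 163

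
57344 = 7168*8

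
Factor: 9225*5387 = 3^2*5^2*41^1*5387^1 = 49695075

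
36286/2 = 18143 = 18143.00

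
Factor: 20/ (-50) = -1*2^1*5^ (-1) = -2/5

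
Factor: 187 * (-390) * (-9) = 2^1 * 3^3 * 5^1 * 11^1 * 13^1 * 17^1 = 656370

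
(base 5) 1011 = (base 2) 10000011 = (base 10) 131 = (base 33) 3w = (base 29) 4f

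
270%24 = 6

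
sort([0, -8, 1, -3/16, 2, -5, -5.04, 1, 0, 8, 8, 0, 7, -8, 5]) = [-8, -8, -5.04, -5, -3/16, 0, 0, 0, 1, 1, 2, 5, 7, 8, 8]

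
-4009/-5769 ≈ 0.695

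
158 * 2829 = 446982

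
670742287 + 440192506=1110934793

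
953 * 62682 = 59735946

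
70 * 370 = 25900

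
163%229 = 163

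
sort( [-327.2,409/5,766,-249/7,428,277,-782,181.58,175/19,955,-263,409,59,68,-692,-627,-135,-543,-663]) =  [-782,-692,-663,-627,-543,-327.2,-263,-135,-249/7,175/19,59,68,409/5,181.58,277,409,428,766,955]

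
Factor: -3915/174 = -1*2^(-1)*3^2*5^1 = -45/2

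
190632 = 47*4056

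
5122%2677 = 2445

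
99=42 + 57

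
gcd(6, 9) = 3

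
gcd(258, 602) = 86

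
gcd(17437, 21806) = 1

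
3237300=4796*675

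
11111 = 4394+6717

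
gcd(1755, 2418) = 39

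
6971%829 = 339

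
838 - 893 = -55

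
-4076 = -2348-1728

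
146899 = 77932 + 68967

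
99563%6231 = 6098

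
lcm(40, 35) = 280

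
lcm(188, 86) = 8084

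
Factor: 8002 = 2^1*4001^1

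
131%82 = 49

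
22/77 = 2/7 ≈ 0.286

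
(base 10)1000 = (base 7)2626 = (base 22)21a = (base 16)3e8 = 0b1111101000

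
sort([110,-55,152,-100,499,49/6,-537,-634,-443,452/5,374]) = [-634,-537,-443,-100,-55,49/6,452/5,110,152,374,499]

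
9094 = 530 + 8564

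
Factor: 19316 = 2^2 * 11^1 * 439^1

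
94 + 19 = 113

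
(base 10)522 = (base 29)i0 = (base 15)24c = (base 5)4042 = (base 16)20a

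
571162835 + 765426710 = 1336589545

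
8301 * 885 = 7346385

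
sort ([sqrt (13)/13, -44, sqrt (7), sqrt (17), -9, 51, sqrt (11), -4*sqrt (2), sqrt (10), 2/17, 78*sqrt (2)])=[-44, -9, -4*sqrt (2), 2/17, sqrt (13)/13, sqrt (7), sqrt (10), sqrt (11), sqrt (17), 51, 78*sqrt (2)]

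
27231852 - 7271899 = 19959953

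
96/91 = 1 + 5/91 ≈ 1.05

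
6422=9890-3468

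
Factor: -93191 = -1*7^1*13313^1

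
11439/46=248 + 31/46 ≈ 248.67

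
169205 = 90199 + 79006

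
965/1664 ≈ 0.580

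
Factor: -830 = -1 * 2^1 * 5^1 * 83^1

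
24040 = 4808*5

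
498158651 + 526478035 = 1024636686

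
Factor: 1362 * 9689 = 2^1 * 3^1 * 227^1 * 9689^1 = 13196418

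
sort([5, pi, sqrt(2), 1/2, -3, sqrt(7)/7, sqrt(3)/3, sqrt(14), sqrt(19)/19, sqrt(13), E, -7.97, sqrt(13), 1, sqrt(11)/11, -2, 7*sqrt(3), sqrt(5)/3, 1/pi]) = [-7.97, -3, -2, sqrt(19)/19, sqrt(11)/11, 1/pi, sqrt(7)/7, 1/2, sqrt(3)/3, sqrt(5)/3, 1, sqrt(2), E, pi, sqrt(13), sqrt(13), sqrt(14), 5, 7*sqrt(3)]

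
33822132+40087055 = 73909187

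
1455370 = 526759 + 928611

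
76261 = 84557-8296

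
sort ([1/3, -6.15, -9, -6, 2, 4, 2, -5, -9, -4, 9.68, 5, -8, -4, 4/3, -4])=[-9, -9, -8, -6.15, -6, -5, -4, -4, -4, 1/3, 4/3, 2, 2, 4, 5, 9.68]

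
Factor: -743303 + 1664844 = 23^1*103^1*389^1 = 921541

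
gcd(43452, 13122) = 18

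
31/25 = 1 + 6/25 = 1.24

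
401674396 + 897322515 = 1298996911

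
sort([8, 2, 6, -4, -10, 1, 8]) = [-10, -4, 1, 2, 6, 8, 8]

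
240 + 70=310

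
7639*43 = 328477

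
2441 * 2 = 4882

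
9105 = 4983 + 4122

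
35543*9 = 319887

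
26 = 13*2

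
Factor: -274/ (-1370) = 5^ (-1) = 1/5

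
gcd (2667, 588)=21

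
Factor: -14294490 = -1 * 2^1 * 3^1 * 5^1 * 7^1 * 43^1 * 1583^1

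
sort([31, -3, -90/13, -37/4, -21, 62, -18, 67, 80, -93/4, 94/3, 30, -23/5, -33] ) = [-33, -93/4, -21, -18, -37/4, -90/13, -23/5, -3, 30, 31, 94/3, 62, 67, 80] 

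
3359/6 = 559 + 5/6≈559.83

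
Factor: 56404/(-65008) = -1*2^(-2)*17^(-1)*59^1 = -59/68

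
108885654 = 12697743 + 96187911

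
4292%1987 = 318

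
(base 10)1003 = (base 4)33223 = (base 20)2a3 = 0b1111101011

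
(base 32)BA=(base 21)H5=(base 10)362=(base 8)552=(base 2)101101010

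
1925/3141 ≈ 0.613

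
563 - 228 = 335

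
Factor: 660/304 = 2^(-2) * 3^1 * 5^1 * 11^1 * 19^(-1) = 165/76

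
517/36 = 14+13/36 ≈ 14.36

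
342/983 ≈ 0.348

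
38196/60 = 636 + 3/5 = 636.60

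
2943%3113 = 2943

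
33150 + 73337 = 106487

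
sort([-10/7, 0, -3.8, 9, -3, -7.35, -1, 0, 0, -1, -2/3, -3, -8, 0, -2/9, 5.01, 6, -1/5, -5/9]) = [-8, -7.35, -3.8, -3, -3, -10/7, -1, -1, -2/3, -5/9, -2/9, -1/5, 0, 0, 0, 0, 5.01, 6, 9]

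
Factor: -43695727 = -1*43695727^1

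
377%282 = 95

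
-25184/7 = -3597 - 5/7 ≈ -3597.71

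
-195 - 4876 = -5071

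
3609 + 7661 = 11270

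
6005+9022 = 15027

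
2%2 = 0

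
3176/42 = 1588/21 ≈ 75.62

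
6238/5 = 1247+3/5 = 1247.60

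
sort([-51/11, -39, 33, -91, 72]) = [-91, -39, -51/11, 33, 72]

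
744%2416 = 744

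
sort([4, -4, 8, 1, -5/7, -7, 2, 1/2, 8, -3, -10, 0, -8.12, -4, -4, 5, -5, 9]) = [-10, -8.12, -7, -5, -4, -4, -4, -3, -5/7, 0, 1/2, 1, 2, 4, 5, 8, 8, 9]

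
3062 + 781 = 3843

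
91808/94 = 976+32/47 ≈ 976.68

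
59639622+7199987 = 66839609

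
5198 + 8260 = 13458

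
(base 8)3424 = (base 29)24e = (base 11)13a8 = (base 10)1812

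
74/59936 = 37/29968 ≈ 0.00123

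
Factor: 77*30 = 2^1*3^1*5^1*7^1*11^1 = 2310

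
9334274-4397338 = 4936936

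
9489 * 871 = 8264919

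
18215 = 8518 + 9697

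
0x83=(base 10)131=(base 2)10000011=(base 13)a1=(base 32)43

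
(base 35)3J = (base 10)124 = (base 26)4K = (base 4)1330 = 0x7C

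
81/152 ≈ 0.533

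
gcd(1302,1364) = 62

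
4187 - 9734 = -5547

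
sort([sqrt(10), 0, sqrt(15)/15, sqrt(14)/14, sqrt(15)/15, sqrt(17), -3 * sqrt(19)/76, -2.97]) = [-2.97, -3 * sqrt(19)/76, 0, sqrt(15)/15, sqrt(15)/15, sqrt(14)/14, sqrt(10), sqrt(17)]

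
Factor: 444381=3^1 * 7^2 * 3023^1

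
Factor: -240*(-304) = 2^8*3^1*5^1*19^1 = 72960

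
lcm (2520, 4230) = 118440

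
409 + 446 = 855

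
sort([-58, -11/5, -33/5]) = [-58, -33/5, -11/5]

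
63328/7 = 9046+6/7 ≈ 9046.86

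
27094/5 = 5418 + 4/5 = 5418.80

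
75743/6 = 12623 + 5/6≈12623.83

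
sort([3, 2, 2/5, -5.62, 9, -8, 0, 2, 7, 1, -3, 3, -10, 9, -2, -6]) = [-10, -8, -6, -5.62, -3, -2, 0, 2/5, 1, 2, 2, 3, 3, 7, 9, 9]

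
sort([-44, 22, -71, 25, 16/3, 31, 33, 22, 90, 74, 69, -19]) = [-71, -44, -19, 16/3, 22, 22, 25, 31, 33, 69, 74, 90]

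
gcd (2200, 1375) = 275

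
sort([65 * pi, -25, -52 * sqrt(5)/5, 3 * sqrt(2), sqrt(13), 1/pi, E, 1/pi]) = [-25, -52 * sqrt(5)/5, 1/pi, 1/pi, E, sqrt(13), 3 * sqrt(2), 65 * pi]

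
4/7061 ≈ 0.000566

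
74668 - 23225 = 51443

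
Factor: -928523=-1 * 17^1 * 193^1 * 283^1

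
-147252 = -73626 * 2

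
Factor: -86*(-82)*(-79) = -1*2^2*41^1*43^1*79^1 = -557108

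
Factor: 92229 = 3^1 * 71^1 * 433^1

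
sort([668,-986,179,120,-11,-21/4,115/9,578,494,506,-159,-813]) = [-986,-813,-159,-11,-21/4,115/9,120,179,494,506,578,668]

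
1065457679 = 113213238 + 952244441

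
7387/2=3693+1/2=3693.50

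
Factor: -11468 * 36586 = -1 * 2^3 * 11^1 * 47^1 * 61^1 * 1663^1 = -419568248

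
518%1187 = 518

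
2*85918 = 171836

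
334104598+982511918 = 1316616516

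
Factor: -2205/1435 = -1*3^2*7^1*41^ (-1) = -63/41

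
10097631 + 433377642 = 443475273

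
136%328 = 136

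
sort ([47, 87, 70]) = [47, 70, 87]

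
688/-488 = -86/61 ≈ -1.41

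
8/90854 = 4/45427 ≈ 0.0000881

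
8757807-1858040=6899767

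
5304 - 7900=-2596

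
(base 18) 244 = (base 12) 504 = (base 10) 724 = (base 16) 2d4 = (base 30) o4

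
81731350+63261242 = 144992592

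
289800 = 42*6900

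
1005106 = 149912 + 855194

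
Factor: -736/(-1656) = 2^2*3^(-2) = 4/9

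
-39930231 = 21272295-61202526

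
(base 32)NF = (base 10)751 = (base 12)527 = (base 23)19F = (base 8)1357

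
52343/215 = 243+98/215 ≈ 243.46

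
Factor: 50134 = 2^1 * 7^1 * 3581^1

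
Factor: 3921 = 3^1 * 1307^1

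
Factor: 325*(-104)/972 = -1*2^1*3^(-5)*5^2*13^2 = -8450/243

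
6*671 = 4026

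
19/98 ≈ 0.194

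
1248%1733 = 1248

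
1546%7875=1546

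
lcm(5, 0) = 0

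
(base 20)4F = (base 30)35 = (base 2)1011111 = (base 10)95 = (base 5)340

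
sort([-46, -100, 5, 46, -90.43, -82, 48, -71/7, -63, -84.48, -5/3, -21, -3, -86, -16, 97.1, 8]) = [-100, -90.43, -86, -84.48, -82, -63, -46, -21, -16, -71/7, -3, -5/3, 5, 8, 46, 48, 97.1]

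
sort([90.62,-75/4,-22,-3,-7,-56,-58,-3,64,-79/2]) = [-58,-56,-79/2,-22,-75/4,-7,-3,-3,64,90.62]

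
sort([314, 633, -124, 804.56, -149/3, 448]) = [-124, -149/3, 314, 448, 633, 804.56]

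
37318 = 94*397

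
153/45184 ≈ 0.00339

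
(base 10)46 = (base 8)56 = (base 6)114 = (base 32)1e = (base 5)141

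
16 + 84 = 100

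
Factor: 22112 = 2^5*691^1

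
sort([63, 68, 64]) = [63, 64, 68]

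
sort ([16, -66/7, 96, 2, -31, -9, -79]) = [-79, -31, -66/7, -9, 2, 16, 96]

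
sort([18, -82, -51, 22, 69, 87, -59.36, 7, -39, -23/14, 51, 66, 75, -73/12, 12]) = [-82, -59.36, -51, -39, -73/12, -23/14, 7, 12, 18, 22, 51, 66, 69, 75, 87]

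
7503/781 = 9 + 474/781 ≈ 9.61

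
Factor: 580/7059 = 2^2*3^(-1)*5^1*13^(-1)*29^1*181^(-1)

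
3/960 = 1/320 ≈ 0.00313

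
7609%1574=1313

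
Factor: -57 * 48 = -1 * 2^4 * 3^2 * 19^1 = -2736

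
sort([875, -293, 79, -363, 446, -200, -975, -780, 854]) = [-975, -780, -363, -293, -200, 79, 446, 854, 875]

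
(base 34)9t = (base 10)335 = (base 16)14f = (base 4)11033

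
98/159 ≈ 0.616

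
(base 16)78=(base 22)5a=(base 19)66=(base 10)120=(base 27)4c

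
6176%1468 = 304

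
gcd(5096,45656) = 104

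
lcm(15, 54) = 270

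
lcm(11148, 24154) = 144924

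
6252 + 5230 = 11482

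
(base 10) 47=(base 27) 1k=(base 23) 21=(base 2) 101111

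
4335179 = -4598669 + 8933848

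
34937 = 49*713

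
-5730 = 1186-6916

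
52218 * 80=4177440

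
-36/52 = -9/13 ≈ -0.692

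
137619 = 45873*3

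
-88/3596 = -22/899 ≈ -0.0245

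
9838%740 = 218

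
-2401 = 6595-8996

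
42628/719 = 59 + 207/719 ≈ 59.29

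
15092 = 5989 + 9103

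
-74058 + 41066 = -32992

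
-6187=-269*23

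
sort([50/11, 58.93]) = [50/11, 58.93]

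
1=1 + 0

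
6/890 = 3/445 ≈ 0.00674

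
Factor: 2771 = 17^1 * 163^1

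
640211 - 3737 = 636474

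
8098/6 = 4049/3 ≈ 1349.67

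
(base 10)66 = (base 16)42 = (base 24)2i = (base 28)2a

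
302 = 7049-6747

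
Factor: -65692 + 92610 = 2^1*43^1*313^1 = 26918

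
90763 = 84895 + 5868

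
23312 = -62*(-376)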